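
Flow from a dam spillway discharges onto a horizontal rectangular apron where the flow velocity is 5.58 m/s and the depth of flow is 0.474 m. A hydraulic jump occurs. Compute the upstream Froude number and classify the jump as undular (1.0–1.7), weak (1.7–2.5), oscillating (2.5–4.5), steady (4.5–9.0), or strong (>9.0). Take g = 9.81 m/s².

Fr₁ = V₁/√(g·y₁) = 5.58/√(9.81×0.474) = 2.59.
Fr₁ = 2.59 lies in the oscillating range.

Fr₁ = 2.59; oscillating jump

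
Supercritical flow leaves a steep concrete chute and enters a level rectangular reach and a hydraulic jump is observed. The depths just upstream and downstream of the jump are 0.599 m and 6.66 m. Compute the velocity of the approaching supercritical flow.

V₁ = 19.9 m/s

For a rectangular channel the momentum equation gives q² = ½·g·y₁·y₂·(y₁ + y₂) = ½×9.81×0.599×6.66×7.26 = 142.
q = √142 = 11.9 m²/s.
V₁ = q/y₁ = 11.9/0.599 = 19.9 m/s.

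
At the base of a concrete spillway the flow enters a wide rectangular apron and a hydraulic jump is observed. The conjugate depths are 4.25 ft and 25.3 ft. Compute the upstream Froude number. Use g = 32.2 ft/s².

For a rectangular channel the momentum equation gives q² = ½·g·y₁·y₂·(y₁ + y₂) = ½×32.2×4.25×25.3×29.6 = 51156.
q = √51156 = 226 ft²/s.
V₁ = q/y₁ = 53.2 ft/s; Fr₁ = V₁/√(g·y₁) = 4.55.

Fr₁ = 4.55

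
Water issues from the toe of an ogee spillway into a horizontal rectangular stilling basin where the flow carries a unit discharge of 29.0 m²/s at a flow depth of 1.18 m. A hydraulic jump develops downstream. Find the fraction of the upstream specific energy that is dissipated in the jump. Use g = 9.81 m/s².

ΔE/E₁ = 0.631 (63.1%)

V₁ = q/y₁ = 29.0/1.18 = 24.6 m/s. Fr₁ = V₁/√(g·y₁) = 24.6/√(9.81×1.18) = 7.22.
Bélanger equation: y₂/y₁ = ½[√(1 + 8Fr₁²) − 1] = ½[√418.4 − 1] = 9.73.
y₂ = 9.73 × 1.18 = 11.5 m.
E₁ = y₁ + V₁²/2g = 32.0 m. ΔE = (y₂ − y₁)³/(4y₁y₂) = 20.2 m. ΔE/E₁ = 20.2/32.0 = 0.631.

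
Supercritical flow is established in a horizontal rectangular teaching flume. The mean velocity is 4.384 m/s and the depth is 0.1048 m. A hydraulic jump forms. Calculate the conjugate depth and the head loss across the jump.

Fr₁ = V₁/√(g·y₁) = 4.384/√(9.81×0.1048) = 4.324.
By Bélanger, y₂/y₁ = ½[√(1 + 8Fr₁²) − 1] = ½[√150.55 − 1] = 5.635.
y₂ = 5.635 × 0.1048 = 0.5906 m.
q = V₁·y₁ = 4.384 × 0.1048 = 0.4594 m²/s. V₂ = q/y₂ = 0.4594/0.5906 = 0.7780 m/s. E₁ = y₁ + V₁²/2g = 1.084 m; E₂ = y₂ + V₂²/2g = 0.6214 m. ΔE = E₁ − E₂ = 0.4630 m.

y₂ = 0.5906 m; ΔE = 0.4630 m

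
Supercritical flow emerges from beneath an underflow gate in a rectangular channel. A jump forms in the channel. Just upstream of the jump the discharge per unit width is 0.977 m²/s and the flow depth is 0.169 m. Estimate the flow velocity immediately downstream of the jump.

V₁ = q/y₁ = 0.977/0.169 = 5.78 m/s. Fr₁ = V₁/√(g·y₁) = 5.78/√(9.81×0.169) = 4.49.
Sequent-depth ratio: y₂/y₁ = ½[√(1 + 8Fr₁²) − 1] = ½[√162.3 − 1] = 5.87.
y₂ = 5.87 × 0.169 = 0.992 m.
V₂ = q/y₂ = 0.977/0.992 = 0.985 m/s.

V₂ = 0.985 m/s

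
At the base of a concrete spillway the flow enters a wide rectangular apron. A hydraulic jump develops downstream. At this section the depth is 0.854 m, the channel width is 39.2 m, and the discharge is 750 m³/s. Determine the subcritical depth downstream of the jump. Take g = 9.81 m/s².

q = Q/b = 750/39.2 = 19.1 m²/s; V₁ = q/y₁ = 22.4 m/s. Fr₁ = V₁/√(g·y₁) = 7.74.
Sequent-depth ratio: y₂/y₁ = ½[√(1 + 8Fr₁²) − 1] = ½[√480.3 − 1] = 10.5.
y₂ = 10.5 × 0.854 = 8.93 m.

y₂ = 8.93 m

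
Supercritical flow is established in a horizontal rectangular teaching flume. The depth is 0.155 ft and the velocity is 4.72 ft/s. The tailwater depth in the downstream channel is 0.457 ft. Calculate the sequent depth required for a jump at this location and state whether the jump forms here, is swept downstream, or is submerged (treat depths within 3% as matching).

y₂ = 0.392 ft; the jump is submerged

Fr₁ = V₁/√(g·y₁) = 4.72/√(32.2×0.155) = 2.11.
Conjugate-depth relation: y₂/y₁ = ½[√(1 + 8Fr₁²) − 1] = ½[√36.71 − 1] = 2.53.
y₂ = 2.53 × 0.155 = 0.392 ft.
Tailwater y_tw = 0.457 ft: y_tw > y₂, so the jump is submerged.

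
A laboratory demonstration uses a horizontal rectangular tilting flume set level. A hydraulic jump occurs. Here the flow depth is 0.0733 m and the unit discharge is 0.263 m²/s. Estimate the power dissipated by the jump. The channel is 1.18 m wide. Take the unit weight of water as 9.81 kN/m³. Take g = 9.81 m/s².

V₁ = q/y₁ = 0.263/0.0733 = 3.59 m/s. Fr₁ = V₁/√(g·y₁) = 3.59/√(9.81×0.0733) = 4.23.
From the momentum equation for a rectangular channel, y₂/y₁ = ½[√(1 + 8Fr₁²) − 1] = ½[√144.2 − 1] = 5.50.
y₂ = 5.50 × 0.0733 = 0.403 m.
Head loss: ΔE = (y₂ − y₁)³/(4y₁y₂) = (0.403 − 0.0733)³/(4×0.0733×0.403) = 0.0360/0.118 = 0.304 m.
Q = q·b = 0.263 × 1.18 = 0.310 m³/s. P = γ·Q·ΔE = 9.81 × 0.310 × 0.304 = 0.926 kW.

P = 0.926 kW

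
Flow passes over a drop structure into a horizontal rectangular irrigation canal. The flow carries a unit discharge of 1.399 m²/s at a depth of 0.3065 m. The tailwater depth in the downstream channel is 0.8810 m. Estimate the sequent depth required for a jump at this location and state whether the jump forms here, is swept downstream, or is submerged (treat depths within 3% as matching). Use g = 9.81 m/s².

y₂ = 0.9980 m; the jump is swept downstream

V₁ = q/y₁ = 1.399/0.3065 = 4.564 m/s. Fr₁ = V₁/√(g·y₁) = 4.564/√(9.81×0.3065) = 2.632.
From the momentum equation for a rectangular channel, y₂/y₁ = ½[√(1 + 8Fr₁²) − 1] = ½[√56.433 − 1] = 3.256.
y₂ = 3.256 × 0.3065 = 0.9980 m.
Tailwater y_tw = 0.8810 m: y_tw < y₂, so the jump is swept downstream.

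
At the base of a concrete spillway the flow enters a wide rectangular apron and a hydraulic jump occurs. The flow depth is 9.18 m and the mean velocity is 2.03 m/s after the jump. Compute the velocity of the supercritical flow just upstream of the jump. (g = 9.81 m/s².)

Fr₂ = V₂/√(g·y₂) = 2.03/√(9.81×9.18) = 0.214.
From the momentum equation (using Fr₂), y₁/y₂ = ½[√(1 + 8Fr₂²) − 1] = ½[√1.366 − 1] = 0.0844.
y₁ = 0.0844 × 9.18 = 0.775 m.
V₁ = q/y₁ = 18.6/0.775 = 24.1 m/s.

V₁ = 24.1 m/s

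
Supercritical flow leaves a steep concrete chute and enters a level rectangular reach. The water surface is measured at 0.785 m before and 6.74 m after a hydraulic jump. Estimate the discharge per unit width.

q = 14.0 m²/s

For a rectangular channel the momentum equation gives q² = ½·g·y₁·y₂·(y₁ + y₂) = ½×9.81×0.785×6.74×7.53 = 195.
q = √195 = 14.0 m²/s.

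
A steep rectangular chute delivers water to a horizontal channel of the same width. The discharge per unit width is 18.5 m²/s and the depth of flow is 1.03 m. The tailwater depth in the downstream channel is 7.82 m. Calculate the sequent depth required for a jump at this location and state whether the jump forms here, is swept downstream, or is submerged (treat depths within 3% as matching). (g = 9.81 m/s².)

y₂ = 7.73 m; the jump forms here

V₁ = q/y₁ = 18.5/1.03 = 18.0 m/s. Fr₁ = V₁/√(g·y₁) = 18.0/√(9.81×1.03) = 5.65.
By Bélanger, y₂/y₁ = ½[√(1 + 8Fr₁²) − 1] = ½[√256.4 − 1] = 7.51.
y₂ = 7.51 × 1.03 = 7.73 m.
Tailwater y_tw = 7.82 m: y_tw ≈ y₂, so the jump forms here.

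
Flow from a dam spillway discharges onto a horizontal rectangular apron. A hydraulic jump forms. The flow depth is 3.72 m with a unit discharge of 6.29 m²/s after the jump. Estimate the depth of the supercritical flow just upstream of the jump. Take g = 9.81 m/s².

V₂ = q/y₂ = 6.29/3.72 = 1.69 m/s; Fr₂ = V₂/√(g·y₂) = 0.280.
Applying the sequent-depth relation in reverse, y₁/y₂ = ½[√(1 + 8Fr₂²) − 1] = ½[√1.627 − 1] = 0.138.
y₁ = 0.138 × 3.72 = 0.512 m.

y₁ = 0.512 m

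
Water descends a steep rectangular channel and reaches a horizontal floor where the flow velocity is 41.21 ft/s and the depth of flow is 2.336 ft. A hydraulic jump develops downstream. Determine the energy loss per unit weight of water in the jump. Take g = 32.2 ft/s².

ΔE = 13.46 ft

Fr₁ = V₁/√(g·y₁) = 41.21/√(32.2×2.336) = 4.752.
From the momentum equation for a rectangular channel, y₂/y₁ = ½[√(1 + 8Fr₁²) − 1] = ½[√181.62 − 1] = 6.238.
y₂ = 6.238 × 2.336 = 14.57 ft.
q = V₁·y₁ = 41.21 × 2.336 = 96.27 ft²/s. V₂ = q/y₂ = 96.27/14.57 = 6.606 ft/s. E₁ = y₁ + V₁²/2g = 28.71 ft; E₂ = y₂ + V₂²/2g = 15.25 ft. ΔE = E₁ − E₂ = 13.46 ft.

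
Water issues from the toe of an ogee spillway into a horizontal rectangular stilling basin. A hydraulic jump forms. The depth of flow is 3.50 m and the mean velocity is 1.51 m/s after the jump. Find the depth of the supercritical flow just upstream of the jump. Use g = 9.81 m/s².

Fr₂ = V₂/√(g·y₂) = 1.51/√(9.81×3.50) = 0.258.
Since the conjugate-depth ratio holds either way, y₁/y₂ = ½[√(1 + 8Fr₂²) − 1] = ½[√1.531 − 1] = 0.119.
y₁ = 0.119 × 3.50 = 0.416 m.

y₁ = 0.416 m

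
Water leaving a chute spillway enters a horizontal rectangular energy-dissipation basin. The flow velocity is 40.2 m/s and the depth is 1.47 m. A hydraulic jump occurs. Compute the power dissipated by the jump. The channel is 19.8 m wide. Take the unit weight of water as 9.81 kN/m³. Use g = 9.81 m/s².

Fr₁ = V₁/√(g·y₁) = 40.2/√(9.81×1.47) = 10.6.
Sequent-depth ratio: y₂/y₁ = ½[√(1 + 8Fr₁²) − 1] = ½[√897.5 − 1] = 14.5.
y₂ = 14.5 × 1.47 = 21.3 m.
q = V₁·y₁ = 40.2 × 1.47 = 59.1 m²/s. V₂ = q/y₂ = 59.1/21.3 = 2.78 m/s. E₁ = y₁ + V₁²/2g = 83.8 m; E₂ = y₂ + V₂²/2g = 21.7 m. ΔE = E₁ − E₂ = 62.2 m.
Q = q·b = 59.1 × 19.8 = 1170 m³/s. P = γ·Q·ΔE = 9.81 × 1170 × 62.2 = 713487 kW.

P = 713487 kW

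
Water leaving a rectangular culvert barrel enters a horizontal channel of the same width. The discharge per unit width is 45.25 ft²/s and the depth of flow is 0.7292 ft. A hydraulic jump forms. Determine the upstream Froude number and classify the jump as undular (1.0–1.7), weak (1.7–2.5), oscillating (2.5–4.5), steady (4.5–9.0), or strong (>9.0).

Fr₁ = 12.81; strong jump

V₁ = q/y₁ = 45.25/0.7292 = 62.05 ft/s. Fr₁ = V₁/√(g·y₁) = 62.05/√(32.2×0.7292) = 12.81.
Fr₁ = 12.81 lies in the strong range.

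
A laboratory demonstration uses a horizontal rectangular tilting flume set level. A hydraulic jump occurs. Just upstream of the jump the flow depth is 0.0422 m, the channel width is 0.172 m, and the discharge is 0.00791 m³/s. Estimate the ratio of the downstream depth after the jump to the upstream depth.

q = Q/b = 0.00791/0.172 = 0.0460 m²/s; V₁ = q/y₁ = 1.09 m/s. Fr₁ = V₁/√(g·y₁) = 1.69.
Bélanger equation: y₂/y₁ = ½[√(1 + 8Fr₁²) − 1] = ½[√23.95 − 1] = 1.95.

y₂/y₁ = 1.95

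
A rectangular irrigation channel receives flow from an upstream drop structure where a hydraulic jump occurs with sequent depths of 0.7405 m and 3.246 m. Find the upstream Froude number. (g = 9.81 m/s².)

For a rectangular channel the momentum equation gives q² = ½·g·y₁·y₂·(y₁ + y₂) = ½×9.81×0.7405×3.246×3.986 = 47.00.
q = √47.00 = 6.856 m²/s.
V₁ = q/y₁ = 9.258 m/s; Fr₁ = V₁/√(g·y₁) = 3.435.

Fr₁ = 3.435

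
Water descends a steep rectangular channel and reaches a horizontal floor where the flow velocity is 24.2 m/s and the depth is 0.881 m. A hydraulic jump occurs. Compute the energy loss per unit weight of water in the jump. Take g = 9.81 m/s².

ΔE = 20.7 m

Fr₁ = V₁/√(g·y₁) = 24.2/√(9.81×0.881) = 8.23.
Bélanger equation: y₂/y₁ = ½[√(1 + 8Fr₁²) − 1] = ½[√543.1 − 1] = 11.2.
y₂ = 11.2 × 0.881 = 9.83 m.
Head loss: ΔE = (y₂ − y₁)³/(4y₁y₂) = (9.83 − 0.881)³/(4×0.881×9.83) = 715/34.6 = 20.7 m.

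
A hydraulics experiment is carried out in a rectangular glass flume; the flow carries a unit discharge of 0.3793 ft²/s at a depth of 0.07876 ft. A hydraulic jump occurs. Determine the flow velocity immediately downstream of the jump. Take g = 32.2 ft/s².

V₂ = 1.265 ft/s

V₁ = q/y₁ = 0.3793/0.07876 = 4.816 ft/s. Fr₁ = V₁/√(g·y₁) = 4.816/√(32.2×0.07876) = 3.024.
Conjugate-depth relation: y₂/y₁ = ½[√(1 + 8Fr₁²) − 1] = ½[√74.162 − 1] = 3.806.
y₂ = 3.806 × 0.07876 = 0.2997 ft.
V₂ = q/y₂ = 0.3793/0.2997 = 1.265 ft/s.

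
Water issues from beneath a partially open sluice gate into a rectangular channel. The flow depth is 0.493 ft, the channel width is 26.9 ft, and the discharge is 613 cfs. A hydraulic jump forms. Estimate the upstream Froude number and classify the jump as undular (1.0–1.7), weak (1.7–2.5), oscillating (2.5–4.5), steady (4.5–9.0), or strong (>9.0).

Fr₁ = 11.6; strong jump

q = Q/b = 613/26.9 = 22.8 ft²/s; V₁ = q/y₁ = 46.2 ft/s. Fr₁ = V₁/√(g·y₁) = 11.6.
Fr₁ = 11.6 lies in the strong range.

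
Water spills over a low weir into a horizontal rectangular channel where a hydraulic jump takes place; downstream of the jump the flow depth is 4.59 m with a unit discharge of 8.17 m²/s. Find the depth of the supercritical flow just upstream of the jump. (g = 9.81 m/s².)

V₂ = q/y₂ = 8.17/4.59 = 1.78 m/s; Fr₂ = V₂/√(g·y₂) = 0.265.
The Bélanger relation is symmetric: y₁/y₂ = ½[√(1 + 8Fr₂²) − 1] = ½[√1.563 − 1] = 0.125.
y₁ = 0.125 × 4.59 = 0.574 m.

y₁ = 0.574 m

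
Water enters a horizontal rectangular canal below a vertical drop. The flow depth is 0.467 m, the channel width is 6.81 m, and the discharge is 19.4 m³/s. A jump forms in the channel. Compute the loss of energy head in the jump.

ΔE = 0.551 m

q = Q/b = 19.4/6.81 = 2.85 m²/s; V₁ = q/y₁ = 6.10 m/s. Fr₁ = V₁/√(g·y₁) = 2.85.
Sequent-depth ratio: y₂/y₁ = ½[√(1 + 8Fr₁²) − 1] = ½[√65.98 − 1] = 3.56.
y₂ = 3.56 × 0.467 = 1.66 m.
V₂ = q/y₂ = 2.85/1.66 = 1.71 m/s. E₁ = y₁ + V₁²/2g = 2.36 m; E₂ = y₂ + V₂²/2g = 1.81 m. ΔE = E₁ − E₂ = 0.551 m.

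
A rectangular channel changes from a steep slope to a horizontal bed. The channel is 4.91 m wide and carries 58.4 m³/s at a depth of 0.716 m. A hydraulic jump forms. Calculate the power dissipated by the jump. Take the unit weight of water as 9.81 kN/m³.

P = 4916 kW

q = Q/b = 58.4/4.91 = 11.9 m²/s; V₁ = q/y₁ = 16.6 m/s. Fr₁ = V₁/√(g·y₁) = 6.27.
Bélanger equation: y₂/y₁ = ½[√(1 + 8Fr₁²) − 1] = ½[√315.3 − 1] = 8.38.
y₂ = 8.38 × 0.716 = 6.00 m.
V₂ = q/y₂ = 11.9/6.00 = 1.98 m/s. E₁ = y₁ + V₁²/2g = 14.8 m; E₂ = y₂ + V₂²/2g = 6.20 m. ΔE = E₁ − E₂ = 8.58 m.
P = γ·Q·ΔE = 9.81 × 58.4 × 8.58 = 4916 kW.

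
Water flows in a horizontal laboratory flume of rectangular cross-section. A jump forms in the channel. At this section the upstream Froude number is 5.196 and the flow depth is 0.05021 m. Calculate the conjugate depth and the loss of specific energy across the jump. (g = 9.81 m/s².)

Fr₁ = 5.196 (given).
By Bélanger, y₂/y₁ = ½[√(1 + 8Fr₁²) − 1] = ½[√216.99 − 1] = 6.865.
y₂ = 6.865 × 0.05021 = 0.3447 m.
Head loss: ΔE = (y₂ − y₁)³/(4y₁y₂) = (0.3447 − 0.05021)³/(4×0.05021×0.3447) = 0.02554/0.06923 = 0.3689 m.

y₂ = 0.3447 m; ΔE = 0.3689 m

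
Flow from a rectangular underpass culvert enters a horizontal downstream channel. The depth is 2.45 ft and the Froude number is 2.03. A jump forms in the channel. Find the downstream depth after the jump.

Fr₁ = 2.03 (given).
From the momentum equation for a rectangular channel, y₂/y₁ = ½[√(1 + 8Fr₁²) − 1] = ½[√33.97 − 1] = 2.41.
y₂ = 2.41 × 2.45 = 5.91 ft.

y₂ = 5.91 ft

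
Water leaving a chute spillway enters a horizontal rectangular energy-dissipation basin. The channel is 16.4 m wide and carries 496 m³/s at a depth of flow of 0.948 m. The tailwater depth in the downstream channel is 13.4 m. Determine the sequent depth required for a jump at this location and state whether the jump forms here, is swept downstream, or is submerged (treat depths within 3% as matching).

y₂ = 13.6 m; the jump forms here

q = Q/b = 496/16.4 = 30.2 m²/s; V₁ = q/y₁ = 31.9 m/s. Fr₁ = V₁/√(g·y₁) = 10.5.
Sequent-depth ratio: y₂/y₁ = ½[√(1 + 8Fr₁²) − 1] = ½[√876.5 − 1] = 14.3.
y₂ = 14.3 × 0.948 = 13.6 m.
Tailwater y_tw = 13.4 m: y_tw ≈ y₂, so the jump forms here.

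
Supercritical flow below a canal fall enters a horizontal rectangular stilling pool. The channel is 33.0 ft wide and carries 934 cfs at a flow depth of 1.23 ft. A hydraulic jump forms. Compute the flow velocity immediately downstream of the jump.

V₂ = 4.90 ft/s

q = Q/b = 934/33.0 = 28.3 ft²/s; V₁ = q/y₁ = 23.0 ft/s. Fr₁ = V₁/√(g·y₁) = 3.66.
Sequent-depth ratio: y₂/y₁ = ½[√(1 + 8Fr₁²) − 1] = ½[√108.0 − 1] = 4.69.
y₂ = 4.69 × 1.23 = 5.77 ft.
V₂ = q/y₂ = 28.3/5.77 = 4.90 ft/s.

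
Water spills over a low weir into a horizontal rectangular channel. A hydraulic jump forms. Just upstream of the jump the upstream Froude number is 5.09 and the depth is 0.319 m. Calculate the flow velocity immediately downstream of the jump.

V₂ = 1.34 m/s

Fr₁ = 5.09 (given).
From the momentum equation for a rectangular channel, y₂/y₁ = ½[√(1 + 8Fr₁²) − 1] = ½[√208.3 − 1] = 6.72.
y₂ = 6.72 × 0.319 = 2.14 m.
V₁ = Fr₁·√(g·y₁) = 5.09×√(9.81×0.319) = 9.00 m/s; q = V₁·y₁ = 2.87 m²/s.
V₂ = q/y₂ = 2.87/2.14 = 1.34 m/s.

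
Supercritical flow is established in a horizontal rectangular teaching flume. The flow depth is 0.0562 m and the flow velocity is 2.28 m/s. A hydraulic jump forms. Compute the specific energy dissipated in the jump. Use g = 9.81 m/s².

ΔE = 0.0859 m

Fr₁ = V₁/√(g·y₁) = 2.28/√(9.81×0.0562) = 3.07.
Conjugate-depth relation: y₂/y₁ = ½[√(1 + 8Fr₁²) − 1] = ½[√76.43 − 1] = 3.87.
y₂ = 3.87 × 0.0562 = 0.218 m.
q = V₁·y₁ = 2.28 × 0.0562 = 0.128 m²/s. V₂ = q/y₂ = 0.128/0.218 = 0.589 m/s. E₁ = y₁ + V₁²/2g = 0.321 m; E₂ = y₂ + V₂²/2g = 0.235 m. ΔE = E₁ − E₂ = 0.0859 m.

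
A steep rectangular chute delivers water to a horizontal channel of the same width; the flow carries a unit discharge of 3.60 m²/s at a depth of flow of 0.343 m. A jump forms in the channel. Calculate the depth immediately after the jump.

y₂ = 2.61 m

V₁ = q/y₁ = 3.60/0.343 = 10.5 m/s. Fr₁ = V₁/√(g·y₁) = 10.5/√(9.81×0.343) = 5.72.
Conjugate-depth relation: y₂/y₁ = ½[√(1 + 8Fr₁²) − 1] = ½[√262.9 − 1] = 7.61.
y₂ = 7.61 × 0.343 = 2.61 m.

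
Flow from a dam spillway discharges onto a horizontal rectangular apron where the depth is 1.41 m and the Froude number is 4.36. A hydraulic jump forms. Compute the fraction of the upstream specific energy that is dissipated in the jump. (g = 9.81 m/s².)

Fr₁ = 4.36 (given).
By Bélanger, y₂/y₁ = ½[√(1 + 8Fr₁²) − 1] = ½[√153.1 − 1] = 5.69.
y₂ = 5.69 × 1.41 = 8.02 m.
E₁ = y₁(1 + Fr₁²/2) = 1.41×(1 + 4.36²/2) = 14.8 m. ΔE = (y₂ − y₁)³/(4y₁y₂) = 6.38 m. ΔE/E₁ = 6.38/14.8 = 0.431.

ΔE/E₁ = 0.431 (43.1%)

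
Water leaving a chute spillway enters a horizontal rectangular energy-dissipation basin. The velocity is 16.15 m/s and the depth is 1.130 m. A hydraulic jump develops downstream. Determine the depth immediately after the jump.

y₂ = 7.207 m

Fr₁ = V₁/√(g·y₁) = 16.15/√(9.81×1.130) = 4.851.
Bélanger equation: y₂/y₁ = ½[√(1 + 8Fr₁²) − 1] = ½[√189.23 − 1] = 6.378.
y₂ = 6.378 × 1.130 = 7.207 m.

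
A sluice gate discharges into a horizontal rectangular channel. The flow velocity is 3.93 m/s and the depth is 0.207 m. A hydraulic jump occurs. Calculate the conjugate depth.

Fr₁ = V₁/√(g·y₁) = 3.93/√(9.81×0.207) = 2.76.
Bélanger equation: y₂/y₁ = ½[√(1 + 8Fr₁²) − 1] = ½[√61.85 − 1] = 3.43.
y₂ = 3.43 × 0.207 = 0.710 m.

y₂ = 0.710 m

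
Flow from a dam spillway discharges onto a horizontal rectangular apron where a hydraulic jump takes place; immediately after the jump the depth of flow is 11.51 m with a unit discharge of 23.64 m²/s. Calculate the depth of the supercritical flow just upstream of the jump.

y₁ = 0.8039 m

V₂ = q/y₂ = 23.64/11.51 = 2.054 m/s; Fr₂ = V₂/√(g·y₂) = 0.1933.
Applying the sequent-depth relation in reverse, y₁/y₂ = ½[√(1 + 8Fr₂²) − 1] = ½[√1.2989 − 1] = 0.06984.
y₁ = 0.06984 × 11.51 = 0.8039 m.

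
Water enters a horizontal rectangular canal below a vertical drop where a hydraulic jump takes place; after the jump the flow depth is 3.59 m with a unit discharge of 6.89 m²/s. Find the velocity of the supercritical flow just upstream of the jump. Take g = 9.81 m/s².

V₁ = 10.8 m/s

V₂ = q/y₂ = 6.89/3.59 = 1.92 m/s; Fr₂ = V₂/√(g·y₂) = 0.323.
From the momentum equation (using Fr₂), y₁/y₂ = ½[√(1 + 8Fr₂²) − 1] = ½[√1.837 − 1] = 0.178.
y₁ = 0.178 × 3.59 = 0.638 m.
V₁ = q/y₁ = 6.89/0.638 = 10.8 m/s.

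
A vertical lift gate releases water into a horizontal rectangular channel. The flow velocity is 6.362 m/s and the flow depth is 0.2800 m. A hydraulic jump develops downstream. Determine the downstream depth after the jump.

Fr₁ = V₁/√(g·y₁) = 6.362/√(9.81×0.2800) = 3.839.
From the momentum equation for a rectangular channel, y₂/y₁ = ½[√(1 + 8Fr₁²) − 1] = ½[√118.88 − 1] = 4.952.
y₂ = 4.952 × 0.2800 = 1.386 m.

y₂ = 1.386 m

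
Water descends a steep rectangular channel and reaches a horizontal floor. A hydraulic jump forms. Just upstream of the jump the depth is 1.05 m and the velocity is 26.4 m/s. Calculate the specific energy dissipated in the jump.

Fr₁ = V₁/√(g·y₁) = 26.4/√(9.81×1.05) = 8.23.
Sequent-depth ratio: y₂/y₁ = ½[√(1 + 8Fr₁²) − 1] = ½[√542.3 − 1] = 11.1.
y₂ = 11.1 × 1.05 = 11.7 m.
q = V₁·y₁ = 26.4 × 1.05 = 27.7 m²/s. V₂ = q/y₂ = 27.7/11.7 = 2.37 m/s. E₁ = y₁ + V₁²/2g = 36.6 m; E₂ = y₂ + V₂²/2g = 12.0 m. ΔE = E₁ − E₂ = 24.6 m.

ΔE = 24.6 m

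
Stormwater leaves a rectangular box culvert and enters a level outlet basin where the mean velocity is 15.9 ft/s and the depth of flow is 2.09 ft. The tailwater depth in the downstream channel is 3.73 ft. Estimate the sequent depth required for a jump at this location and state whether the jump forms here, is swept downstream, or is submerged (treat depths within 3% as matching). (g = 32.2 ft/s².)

y₂ = 4.78 ft; the jump is swept downstream

Fr₁ = V₁/√(g·y₁) = 15.9/√(32.2×2.09) = 1.94.
By Bélanger, y₂/y₁ = ½[√(1 + 8Fr₁²) − 1] = ½[√31.05 − 1] = 2.29.
y₂ = 2.29 × 2.09 = 4.78 ft.
Tailwater y_tw = 3.73 ft: y_tw < y₂, so the jump is swept downstream.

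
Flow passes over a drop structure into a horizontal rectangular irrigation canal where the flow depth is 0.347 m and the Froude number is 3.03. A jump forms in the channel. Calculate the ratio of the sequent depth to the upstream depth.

Fr₁ = 3.03 (given).
Conjugate-depth relation: y₂/y₁ = ½[√(1 + 8Fr₁²) − 1] = ½[√74.45 − 1] = 3.81.

y₂/y₁ = 3.81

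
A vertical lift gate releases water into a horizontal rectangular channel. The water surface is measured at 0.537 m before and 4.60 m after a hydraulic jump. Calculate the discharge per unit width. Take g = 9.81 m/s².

q = 7.89 m²/s

For a rectangular channel the momentum equation gives q² = ½·g·y₁·y₂·(y₁ + y₂) = ½×9.81×0.537×4.60×5.14 = 62.2.
q = √62.2 = 7.89 m²/s.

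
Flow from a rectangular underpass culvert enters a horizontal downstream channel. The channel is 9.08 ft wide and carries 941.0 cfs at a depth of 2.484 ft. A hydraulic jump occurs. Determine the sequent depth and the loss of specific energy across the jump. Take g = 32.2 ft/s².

q = Q/b = 941.0/9.08 = 103.6 ft²/s; V₁ = q/y₁ = 41.72 ft/s. Fr₁ = V₁/√(g·y₁) = 4.665.
By Bélanger, y₂/y₁ = ½[√(1 + 8Fr₁²) − 1] = ½[√175.10 − 1] = 6.116.
y₂ = 6.116 × 2.484 = 15.19 ft.
V₂ = q/y₂ = 103.6/15.19 = 6.821 ft/s. E₁ = y₁ + V₁²/2g = 29.51 ft; E₂ = y₂ + V₂²/2g = 15.92 ft. ΔE = E₁ − E₂ = 13.60 ft.

y₂ = 15.19 ft; ΔE = 13.60 ft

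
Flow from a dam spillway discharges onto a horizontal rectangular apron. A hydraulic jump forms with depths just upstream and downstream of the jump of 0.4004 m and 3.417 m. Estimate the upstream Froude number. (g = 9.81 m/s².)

For a rectangular channel the momentum equation gives q² = ½·g·y₁·y₂·(y₁ + y₂) = ½×9.81×0.4004×3.417×3.817 = 25.62.
q = √25.62 = 5.061 m²/s.
V₁ = q/y₁ = 12.64 m/s; Fr₁ = V₁/√(g·y₁) = 6.378.

Fr₁ = 6.378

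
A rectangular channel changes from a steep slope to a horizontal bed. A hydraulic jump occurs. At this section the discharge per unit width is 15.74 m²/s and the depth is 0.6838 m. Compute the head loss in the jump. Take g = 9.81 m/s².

ΔE = 19.24 m

V₁ = q/y₁ = 15.74/0.6838 = 23.02 m/s. Fr₁ = V₁/√(g·y₁) = 23.02/√(9.81×0.6838) = 8.887.
Sequent-depth ratio: y₂/y₁ = ½[√(1 + 8Fr₁²) − 1] = ½[√632.89 − 1] = 12.08.
y₂ = 12.08 × 0.6838 = 8.259 m.
Head loss: ΔE = (y₂ − y₁)³/(4y₁y₂) = (8.259 − 0.6838)³/(4×0.6838×8.259) = 434.8/22.59 = 19.24 m.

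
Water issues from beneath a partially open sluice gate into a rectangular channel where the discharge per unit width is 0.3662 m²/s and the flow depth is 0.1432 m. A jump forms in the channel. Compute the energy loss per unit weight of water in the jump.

ΔE = 0.05573 m

V₁ = q/y₁ = 0.3662/0.1432 = 2.557 m/s. Fr₁ = V₁/√(g·y₁) = 2.557/√(9.81×0.1432) = 2.158.
By Bélanger, y₂/y₁ = ½[√(1 + 8Fr₁²) − 1] = ½[√38.242 − 1] = 2.592.
y₂ = 2.592 × 0.1432 = 0.3712 m.
Head loss: ΔE = (y₂ − y₁)³/(4y₁y₂) = (0.3712 − 0.1432)³/(4×0.1432×0.3712) = 0.01185/0.2126 = 0.05573 m.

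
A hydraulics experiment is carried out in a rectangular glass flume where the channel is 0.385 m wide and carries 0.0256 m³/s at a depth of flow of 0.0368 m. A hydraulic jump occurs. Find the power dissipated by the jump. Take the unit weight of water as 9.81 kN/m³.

P = 0.0132 kW

q = Q/b = 0.0256/0.385 = 0.0665 m²/s; V₁ = q/y₁ = 1.81 m/s. Fr₁ = V₁/√(g·y₁) = 3.01.
Bélanger equation: y₂/y₁ = ½[√(1 + 8Fr₁²) − 1] = ½[√73.35 − 1] = 3.78.
y₂ = 3.78 × 0.0368 = 0.139 m.
Head loss: ΔE = (y₂ − y₁)³/(4y₁y₂) = (0.139 − 0.0368)³/(4×0.0368×0.139) = 0.00107/0.0205 = 0.0524 m.
P = γ·Q·ΔE = 9.81 × 0.0256 × 0.0524 = 0.0132 kW.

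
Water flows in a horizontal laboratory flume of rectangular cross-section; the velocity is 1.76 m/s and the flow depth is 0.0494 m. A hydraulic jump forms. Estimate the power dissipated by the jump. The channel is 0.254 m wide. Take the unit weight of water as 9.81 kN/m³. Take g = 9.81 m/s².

Fr₁ = V₁/√(g·y₁) = 1.76/√(9.81×0.0494) = 2.53.
Bélanger equation: y₂/y₁ = ½[√(1 + 8Fr₁²) − 1] = ½[√52.14 − 1] = 3.11.
y₂ = 3.11 × 0.0494 = 0.154 m.
q = V₁·y₁ = 1.76 × 0.0494 = 0.0869 m²/s. V₂ = q/y₂ = 0.0869/0.154 = 0.566 m/s. E₁ = y₁ + V₁²/2g = 0.207 m; E₂ = y₂ + V₂²/2g = 0.170 m. ΔE = E₁ − E₂ = 0.0373 m.
Q = q·b = 0.0869 × 0.254 = 0.0221 m³/s. P = γ·Q·ΔE = 9.81 × 0.0221 × 0.0373 = 0.00808 kW.

P = 0.00808 kW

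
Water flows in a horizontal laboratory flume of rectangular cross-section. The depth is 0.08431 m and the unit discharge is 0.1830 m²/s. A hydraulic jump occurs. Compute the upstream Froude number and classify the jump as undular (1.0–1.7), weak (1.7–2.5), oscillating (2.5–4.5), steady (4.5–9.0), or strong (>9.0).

Fr₁ = 2.387; weak jump

V₁ = q/y₁ = 0.1830/0.08431 = 2.171 m/s. Fr₁ = V₁/√(g·y₁) = 2.171/√(9.81×0.08431) = 2.387.
Fr₁ = 2.387 lies in the weak range.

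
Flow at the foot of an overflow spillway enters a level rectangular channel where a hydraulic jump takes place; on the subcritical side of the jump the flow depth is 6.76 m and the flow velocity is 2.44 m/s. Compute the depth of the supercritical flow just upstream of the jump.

Fr₂ = V₂/√(g·y₂) = 2.44/√(9.81×6.76) = 0.300.
Applying the sequent-depth relation in reverse, y₁/y₂ = ½[√(1 + 8Fr₂²) − 1] = ½[√1.718 − 1] = 0.155.
y₁ = 0.155 × 6.76 = 1.05 m.

y₁ = 1.05 m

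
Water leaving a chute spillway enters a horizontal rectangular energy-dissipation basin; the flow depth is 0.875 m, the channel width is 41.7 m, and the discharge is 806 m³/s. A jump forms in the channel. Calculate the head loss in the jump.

ΔE = 16.6 m

q = Q/b = 806/41.7 = 19.3 m²/s; V₁ = q/y₁ = 22.1 m/s. Fr₁ = V₁/√(g·y₁) = 7.54.
Sequent-depth ratio: y₂/y₁ = ½[√(1 + 8Fr₁²) − 1] = ½[√455.8 − 1] = 10.2.
y₂ = 10.2 × 0.875 = 8.90 m.
V₂ = q/y₂ = 19.3/8.90 = 2.17 m/s. E₁ = y₁ + V₁²/2g = 25.7 m; E₂ = y₂ + V₂²/2g = 9.14 m. ΔE = E₁ − E₂ = 16.6 m.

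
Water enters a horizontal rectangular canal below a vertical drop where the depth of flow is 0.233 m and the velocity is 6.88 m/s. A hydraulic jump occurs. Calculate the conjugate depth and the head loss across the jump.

Fr₁ = V₁/√(g·y₁) = 6.88/√(9.81×0.233) = 4.55.
Conjugate-depth relation: y₂/y₁ = ½[√(1 + 8Fr₁²) − 1] = ½[√166.7 − 1] = 5.96.
y₂ = 5.96 × 0.233 = 1.39 m.
q = V₁·y₁ = 6.88 × 0.233 = 1.60 m²/s. V₂ = q/y₂ = 1.60/1.39 = 1.16 m/s. E₁ = y₁ + V₁²/2g = 2.65 m; E₂ = y₂ + V₂²/2g = 1.46 m. ΔE = E₁ − E₂ = 1.19 m.

y₂ = 1.39 m; ΔE = 1.19 m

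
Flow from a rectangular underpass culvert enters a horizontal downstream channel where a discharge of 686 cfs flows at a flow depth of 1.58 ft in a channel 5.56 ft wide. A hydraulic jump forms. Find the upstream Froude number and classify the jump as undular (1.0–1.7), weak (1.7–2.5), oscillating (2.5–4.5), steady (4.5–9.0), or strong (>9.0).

Fr₁ = 10.9; strong jump

q = Q/b = 686/5.56 = 123 ft²/s; V₁ = q/y₁ = 78.1 ft/s. Fr₁ = V₁/√(g·y₁) = 10.9.
Fr₁ = 10.9 lies in the strong range.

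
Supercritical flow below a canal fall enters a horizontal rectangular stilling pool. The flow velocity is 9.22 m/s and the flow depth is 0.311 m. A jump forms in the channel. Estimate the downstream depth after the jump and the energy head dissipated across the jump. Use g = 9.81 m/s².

y₂ = 2.17 m; ΔE = 2.38 m

Fr₁ = V₁/√(g·y₁) = 9.22/√(9.81×0.311) = 5.28.
Bélanger equation: y₂/y₁ = ½[√(1 + 8Fr₁²) − 1] = ½[√223.9 − 1] = 6.98.
y₂ = 6.98 × 0.311 = 2.17 m.
q = V₁·y₁ = 9.22 × 0.311 = 2.87 m²/s. V₂ = q/y₂ = 2.87/2.17 = 1.32 m/s. E₁ = y₁ + V₁²/2g = 4.64 m; E₂ = y₂ + V₂²/2g = 2.26 m. ΔE = E₁ − E₂ = 2.38 m.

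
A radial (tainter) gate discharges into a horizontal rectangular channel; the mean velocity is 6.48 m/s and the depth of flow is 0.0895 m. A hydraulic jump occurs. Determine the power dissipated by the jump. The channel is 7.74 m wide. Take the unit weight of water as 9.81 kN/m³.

P = 60.5 kW

Fr₁ = V₁/√(g·y₁) = 6.48/√(9.81×0.0895) = 6.92.
By Bélanger, y₂/y₁ = ½[√(1 + 8Fr₁²) − 1] = ½[√383.6 − 1] = 9.29.
y₂ = 9.29 × 0.0895 = 0.832 m.
q = V₁·y₁ = 6.48 × 0.0895 = 0.580 m²/s. V₂ = q/y₂ = 0.580/0.832 = 0.697 m/s. E₁ = y₁ + V₁²/2g = 2.23 m; E₂ = y₂ + V₂²/2g = 0.856 m. ΔE = E₁ − E₂ = 1.37 m.
Q = q·b = 0.580 × 7.74 = 4.49 m³/s. P = γ·Q·ΔE = 9.81 × 4.49 × 1.37 = 60.5 kW.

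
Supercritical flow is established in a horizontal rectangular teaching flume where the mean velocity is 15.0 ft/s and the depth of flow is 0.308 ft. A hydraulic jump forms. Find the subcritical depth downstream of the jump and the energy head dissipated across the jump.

y₂ = 1.93 ft; ΔE = 1.79 ft

Fr₁ = V₁/√(g·y₁) = 15.0/√(32.2×0.308) = 4.76.
From the momentum equation for a rectangular channel, y₂/y₁ = ½[√(1 + 8Fr₁²) − 1] = ½[√182.5 − 1] = 6.25.
y₂ = 6.25 × 0.308 = 1.93 ft.
Head loss: ΔE = (y₂ − y₁)³/(4y₁y₂) = (1.93 − 0.308)³/(4×0.308×1.93) = 4.24/2.37 = 1.79 ft.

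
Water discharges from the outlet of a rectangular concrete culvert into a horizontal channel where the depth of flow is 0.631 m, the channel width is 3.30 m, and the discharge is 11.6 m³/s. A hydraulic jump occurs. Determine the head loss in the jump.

q = Q/b = 11.6/3.30 = 3.52 m²/s; V₁ = q/y₁ = 5.57 m/s. Fr₁ = V₁/√(g·y₁) = 2.24.
Bélanger equation: y₂/y₁ = ½[√(1 + 8Fr₁²) − 1] = ½[√41.11 − 1] = 2.71.
y₂ = 2.71 × 0.631 = 1.71 m.
V₂ = q/y₂ = 3.52/1.71 = 2.06 m/s. E₁ = y₁ + V₁²/2g = 2.21 m; E₂ = y₂ + V₂²/2g = 1.92 m. ΔE = E₁ − E₂ = 0.289 m.

ΔE = 0.289 m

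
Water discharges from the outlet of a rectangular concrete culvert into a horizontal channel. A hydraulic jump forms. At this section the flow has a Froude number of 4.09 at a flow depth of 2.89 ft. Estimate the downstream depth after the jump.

Fr₁ = 4.09 (given).
Conjugate-depth relation: y₂/y₁ = ½[√(1 + 8Fr₁²) − 1] = ½[√134.8 − 1] = 5.31.
y₂ = 5.31 × 2.89 = 15.3 ft.

y₂ = 15.3 ft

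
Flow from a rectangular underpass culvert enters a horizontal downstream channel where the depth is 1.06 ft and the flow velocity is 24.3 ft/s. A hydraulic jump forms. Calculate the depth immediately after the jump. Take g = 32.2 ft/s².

Fr₁ = V₁/√(g·y₁) = 24.3/√(32.2×1.06) = 4.16.
Conjugate-depth relation: y₂/y₁ = ½[√(1 + 8Fr₁²) − 1] = ½[√139.4 − 1] = 5.40.
y₂ = 5.40 × 1.06 = 5.73 ft.

y₂ = 5.73 ft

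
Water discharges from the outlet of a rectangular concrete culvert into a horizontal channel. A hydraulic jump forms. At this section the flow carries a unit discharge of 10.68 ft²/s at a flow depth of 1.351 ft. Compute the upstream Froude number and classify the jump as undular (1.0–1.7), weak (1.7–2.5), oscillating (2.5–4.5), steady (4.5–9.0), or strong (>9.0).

V₁ = q/y₁ = 10.68/1.351 = 7.905 ft/s. Fr₁ = V₁/√(g·y₁) = 7.905/√(32.2×1.351) = 1.199.
Fr₁ = 1.199 lies in the undular range.

Fr₁ = 1.199; undular jump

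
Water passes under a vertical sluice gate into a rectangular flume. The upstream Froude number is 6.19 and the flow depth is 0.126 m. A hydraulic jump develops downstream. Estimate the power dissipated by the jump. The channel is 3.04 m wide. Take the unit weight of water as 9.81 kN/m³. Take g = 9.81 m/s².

P = 37.8 kW

Fr₁ = 6.19 (given).
From the momentum equation for a rectangular channel, y₂/y₁ = ½[√(1 + 8Fr₁²) − 1] = ½[√307.5 − 1] = 8.27.
y₂ = 8.27 × 0.126 = 1.04 m.
V₁ = Fr₁·√(g·y₁) = 6.19×√(9.81×0.126) = 6.88 m/s; q = V₁·y₁ = 0.867 m²/s. V₂ = q/y₂ = 0.867/1.04 = 0.832 m/s. E₁ = y₁ + V₁²/2g = 2.54 m; E₂ = y₂ + V₂²/2g = 1.08 m. ΔE = E₁ − E₂ = 1.46 m.
Q = q·b = 0.867 × 3.04 = 2.64 m³/s. P = γ·Q·ΔE = 9.81 × 2.64 × 1.46 = 37.8 kW.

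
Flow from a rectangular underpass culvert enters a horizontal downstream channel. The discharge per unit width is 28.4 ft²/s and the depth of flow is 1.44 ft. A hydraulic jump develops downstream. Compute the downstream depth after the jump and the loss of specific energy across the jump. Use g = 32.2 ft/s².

y₂ = 5.22 ft; ΔE = 1.80 ft

V₁ = q/y₁ = 28.4/1.44 = 19.7 ft/s. Fr₁ = V₁/√(g·y₁) = 19.7/√(32.2×1.44) = 2.90.
Sequent-depth ratio: y₂/y₁ = ½[√(1 + 8Fr₁²) − 1] = ½[√68.11 − 1] = 3.63.
y₂ = 3.63 × 1.44 = 5.22 ft.
V₂ = q/y₂ = 28.4/5.22 = 5.44 ft/s. E₁ = y₁ + V₁²/2g = 7.48 ft; E₂ = y₂ + V₂²/2g = 5.68 ft. ΔE = E₁ − E₂ = 1.80 ft.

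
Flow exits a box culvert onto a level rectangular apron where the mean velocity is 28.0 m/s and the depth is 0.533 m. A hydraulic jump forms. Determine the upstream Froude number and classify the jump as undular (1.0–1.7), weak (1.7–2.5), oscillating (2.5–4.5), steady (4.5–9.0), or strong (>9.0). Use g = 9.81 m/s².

Fr₁ = V₁/√(g·y₁) = 28.0/√(9.81×0.533) = 12.2.
Fr₁ = 12.2 lies in the strong range.

Fr₁ = 12.2; strong jump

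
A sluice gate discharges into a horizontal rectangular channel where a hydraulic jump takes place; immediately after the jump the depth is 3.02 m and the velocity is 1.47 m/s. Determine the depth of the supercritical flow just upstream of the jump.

y₁ = 0.390 m

Fr₂ = V₂/√(g·y₂) = 1.47/√(9.81×3.02) = 0.270.
The Bélanger relation is symmetric: y₁/y₂ = ½[√(1 + 8Fr₂²) − 1] = ½[√1.584 − 1] = 0.129.
y₁ = 0.129 × 3.02 = 0.390 m.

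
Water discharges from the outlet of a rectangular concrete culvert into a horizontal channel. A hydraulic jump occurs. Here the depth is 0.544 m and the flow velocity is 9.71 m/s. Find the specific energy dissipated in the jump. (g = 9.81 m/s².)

Fr₁ = V₁/√(g·y₁) = 9.71/√(9.81×0.544) = 4.20.
Sequent-depth ratio: y₂/y₁ = ½[√(1 + 8Fr₁²) − 1] = ½[√142.3 − 1] = 5.47.
y₂ = 5.47 × 0.544 = 2.97 m.
q = V₁·y₁ = 9.71 × 0.544 = 5.28 m²/s. V₂ = q/y₂ = 5.28/2.97 = 1.78 m/s. E₁ = y₁ + V₁²/2g = 5.35 m; E₂ = y₂ + V₂²/2g = 3.13 m. ΔE = E₁ − E₂ = 2.22 m.

ΔE = 2.22 m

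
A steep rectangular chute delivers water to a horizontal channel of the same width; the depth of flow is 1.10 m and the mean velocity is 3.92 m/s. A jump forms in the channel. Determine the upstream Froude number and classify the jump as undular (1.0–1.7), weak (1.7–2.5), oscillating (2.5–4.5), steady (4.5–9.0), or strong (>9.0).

Fr₁ = 1.19; undular jump

Fr₁ = V₁/√(g·y₁) = 3.92/√(9.81×1.10) = 1.19.
Fr₁ = 1.19 lies in the undular range.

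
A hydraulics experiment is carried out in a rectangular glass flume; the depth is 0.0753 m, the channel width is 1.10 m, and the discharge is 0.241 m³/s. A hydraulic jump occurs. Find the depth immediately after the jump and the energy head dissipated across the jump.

y₂ = 0.325 m; ΔE = 0.159 m

q = Q/b = 0.241/1.10 = 0.219 m²/s; V₁ = q/y₁ = 2.91 m/s. Fr₁ = V₁/√(g·y₁) = 3.39.
By Bélanger, y₂/y₁ = ½[√(1 + 8Fr₁²) − 1] = ½[√92.68 − 1] = 4.31.
y₂ = 4.31 × 0.0753 = 0.325 m.
V₂ = q/y₂ = 0.219/0.325 = 0.675 m/s. E₁ = y₁ + V₁²/2g = 0.507 m; E₂ = y₂ + V₂²/2g = 0.348 m. ΔE = E₁ − E₂ = 0.159 m.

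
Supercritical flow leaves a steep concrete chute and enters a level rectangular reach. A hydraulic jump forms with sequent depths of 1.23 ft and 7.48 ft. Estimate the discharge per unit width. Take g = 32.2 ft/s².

For a rectangular channel the momentum equation gives q² = ½·g·y₁·y₂·(y₁ + y₂) = ½×32.2×1.23×7.48×8.71 = 1290.
q = √1290 = 35.9 ft²/s.

q = 35.9 ft²/s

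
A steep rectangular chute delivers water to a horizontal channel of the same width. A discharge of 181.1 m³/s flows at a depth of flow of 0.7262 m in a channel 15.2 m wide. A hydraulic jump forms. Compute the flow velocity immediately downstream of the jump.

V₂ = 1.999 m/s

q = Q/b = 181.1/15.2 = 11.91 m²/s; V₁ = q/y₁ = 16.41 m/s. Fr₁ = V₁/√(g·y₁) = 6.147.
Sequent-depth ratio: y₂/y₁ = ½[√(1 + 8Fr₁²) − 1] = ½[√303.27 − 1] = 8.207.
y₂ = 8.207 × 0.7262 = 5.960 m.
V₂ = q/y₂ = 11.91/5.960 = 1.999 m/s.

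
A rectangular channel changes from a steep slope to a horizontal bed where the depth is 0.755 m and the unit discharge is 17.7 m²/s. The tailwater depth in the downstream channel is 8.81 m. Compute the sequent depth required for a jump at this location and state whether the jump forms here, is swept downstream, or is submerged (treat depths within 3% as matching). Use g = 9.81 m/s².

y₂ = 8.83 m; the jump forms here

V₁ = q/y₁ = 17.7/0.755 = 23.4 m/s. Fr₁ = V₁/√(g·y₁) = 23.4/√(9.81×0.755) = 8.61.
From the momentum equation for a rectangular channel, y₂/y₁ = ½[√(1 + 8Fr₁²) − 1] = ½[√594.6 − 1] = 11.7.
y₂ = 11.7 × 0.755 = 8.83 m.
Tailwater y_tw = 8.81 m: y_tw ≈ y₂, so the jump forms here.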